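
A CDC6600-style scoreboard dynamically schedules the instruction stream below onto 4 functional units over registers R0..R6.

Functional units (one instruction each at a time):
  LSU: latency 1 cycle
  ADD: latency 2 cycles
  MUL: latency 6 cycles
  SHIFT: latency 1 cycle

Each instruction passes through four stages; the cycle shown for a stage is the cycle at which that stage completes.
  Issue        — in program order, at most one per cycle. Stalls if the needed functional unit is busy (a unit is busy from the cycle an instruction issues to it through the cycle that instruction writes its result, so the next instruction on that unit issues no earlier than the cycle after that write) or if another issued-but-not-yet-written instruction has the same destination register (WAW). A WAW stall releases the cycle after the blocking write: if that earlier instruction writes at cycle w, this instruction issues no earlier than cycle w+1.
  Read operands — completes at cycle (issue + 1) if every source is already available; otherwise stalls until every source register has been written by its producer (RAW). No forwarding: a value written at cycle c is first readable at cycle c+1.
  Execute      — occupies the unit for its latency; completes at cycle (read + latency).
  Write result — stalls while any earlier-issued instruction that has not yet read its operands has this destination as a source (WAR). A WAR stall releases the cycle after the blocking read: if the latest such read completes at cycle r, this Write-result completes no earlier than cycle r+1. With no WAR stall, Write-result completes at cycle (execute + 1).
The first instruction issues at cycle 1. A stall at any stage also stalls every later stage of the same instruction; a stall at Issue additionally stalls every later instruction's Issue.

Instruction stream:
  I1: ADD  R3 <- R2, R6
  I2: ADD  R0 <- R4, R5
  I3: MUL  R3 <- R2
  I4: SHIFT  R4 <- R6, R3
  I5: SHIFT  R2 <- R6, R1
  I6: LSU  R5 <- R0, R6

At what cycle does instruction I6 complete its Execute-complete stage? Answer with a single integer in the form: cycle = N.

cycle = 22

I1: IS=1 RO=2 EX=4 WR=5
I2: IS=6 RO=7 EX=9 WR=10  [struct: ADD busy until I1 writes@5]
I3: IS=7 RO=8 EX=14 WR=15
I4: IS=8 RO=16 EX=17 WR=18  [RAW R3: wait I3 write@15]
I5: IS=19 RO=20 EX=21 WR=22  [struct: SHIFT busy until I4 writes@18]
I6: IS=20 RO=21 EX=22 WR=23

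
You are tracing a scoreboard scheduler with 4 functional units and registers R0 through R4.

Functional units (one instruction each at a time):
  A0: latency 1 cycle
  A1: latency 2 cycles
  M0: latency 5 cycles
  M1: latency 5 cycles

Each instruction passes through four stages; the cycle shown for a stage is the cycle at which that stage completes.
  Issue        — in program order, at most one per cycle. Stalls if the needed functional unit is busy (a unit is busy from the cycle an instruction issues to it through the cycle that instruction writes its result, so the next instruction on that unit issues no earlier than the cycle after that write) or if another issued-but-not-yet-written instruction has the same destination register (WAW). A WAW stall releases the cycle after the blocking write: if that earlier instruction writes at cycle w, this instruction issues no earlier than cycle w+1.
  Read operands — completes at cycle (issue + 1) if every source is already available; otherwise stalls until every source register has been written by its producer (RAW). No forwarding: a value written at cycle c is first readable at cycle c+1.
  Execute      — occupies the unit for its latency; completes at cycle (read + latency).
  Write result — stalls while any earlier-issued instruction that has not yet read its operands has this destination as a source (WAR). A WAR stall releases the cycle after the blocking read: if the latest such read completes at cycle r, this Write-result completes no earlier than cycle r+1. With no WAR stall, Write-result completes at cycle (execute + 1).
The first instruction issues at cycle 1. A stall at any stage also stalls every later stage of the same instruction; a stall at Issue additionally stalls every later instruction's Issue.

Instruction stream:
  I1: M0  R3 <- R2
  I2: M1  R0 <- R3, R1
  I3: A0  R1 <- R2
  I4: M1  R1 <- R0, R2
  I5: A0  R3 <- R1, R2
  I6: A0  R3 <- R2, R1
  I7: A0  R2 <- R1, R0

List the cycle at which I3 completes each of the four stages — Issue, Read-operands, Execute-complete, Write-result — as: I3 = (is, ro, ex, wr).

I3 = (3, 4, 5, 10)

I1 -> (1, 2, 7, 8)
I2 -> (2, 9, 14, 15)  // RAW R3: wait I1 write@8
I3 -> (3, 4, 5, 10)  // WAR R1: wait I2 read@9
I4 -> (16, 17, 22, 23)  // struct: M1 busy until I2 writes@15
I5 -> (17, 24, 25, 26)  // RAW R1: wait I4 write@23
I6 -> (27, 28, 29, 30)  // struct: A0 busy until I5 writes@26
I7 -> (31, 32, 33, 34)  // struct: A0 busy until I6 writes@30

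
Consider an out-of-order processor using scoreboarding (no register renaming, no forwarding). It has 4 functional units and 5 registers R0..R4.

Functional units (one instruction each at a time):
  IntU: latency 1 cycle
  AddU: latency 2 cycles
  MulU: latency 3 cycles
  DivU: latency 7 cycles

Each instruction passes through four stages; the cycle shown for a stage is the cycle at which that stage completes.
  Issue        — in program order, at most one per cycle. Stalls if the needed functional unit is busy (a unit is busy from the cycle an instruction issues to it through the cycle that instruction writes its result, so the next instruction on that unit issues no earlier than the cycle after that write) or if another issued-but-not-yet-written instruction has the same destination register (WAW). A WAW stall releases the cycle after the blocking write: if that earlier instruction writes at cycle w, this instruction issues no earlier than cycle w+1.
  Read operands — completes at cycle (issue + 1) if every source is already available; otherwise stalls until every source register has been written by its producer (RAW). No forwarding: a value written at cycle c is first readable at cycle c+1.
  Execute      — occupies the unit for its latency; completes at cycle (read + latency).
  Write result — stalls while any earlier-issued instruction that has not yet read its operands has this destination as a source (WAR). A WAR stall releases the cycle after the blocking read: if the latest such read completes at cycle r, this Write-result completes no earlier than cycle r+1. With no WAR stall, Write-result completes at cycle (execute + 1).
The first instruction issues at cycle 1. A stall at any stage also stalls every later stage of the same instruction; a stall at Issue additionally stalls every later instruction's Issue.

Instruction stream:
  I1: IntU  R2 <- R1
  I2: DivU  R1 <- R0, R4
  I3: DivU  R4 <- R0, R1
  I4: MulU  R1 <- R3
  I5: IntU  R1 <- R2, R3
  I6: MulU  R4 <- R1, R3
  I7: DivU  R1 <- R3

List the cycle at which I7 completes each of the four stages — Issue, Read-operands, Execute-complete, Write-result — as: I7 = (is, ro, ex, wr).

[I1] 1/2/3/4
[I2] 2/3/10/11
[I3] 12/13/20/21  (struct: DivU busy until I2 writes@11)
[I4] 13/14/17/18
[I5] 19/20/21/22  (WAW R1: wait I4 write@18)
[I6] 22/23/26/27  (WAW R4: wait I3 write@21)
[I7] 23/24/31/32

I7 = (23, 24, 31, 32)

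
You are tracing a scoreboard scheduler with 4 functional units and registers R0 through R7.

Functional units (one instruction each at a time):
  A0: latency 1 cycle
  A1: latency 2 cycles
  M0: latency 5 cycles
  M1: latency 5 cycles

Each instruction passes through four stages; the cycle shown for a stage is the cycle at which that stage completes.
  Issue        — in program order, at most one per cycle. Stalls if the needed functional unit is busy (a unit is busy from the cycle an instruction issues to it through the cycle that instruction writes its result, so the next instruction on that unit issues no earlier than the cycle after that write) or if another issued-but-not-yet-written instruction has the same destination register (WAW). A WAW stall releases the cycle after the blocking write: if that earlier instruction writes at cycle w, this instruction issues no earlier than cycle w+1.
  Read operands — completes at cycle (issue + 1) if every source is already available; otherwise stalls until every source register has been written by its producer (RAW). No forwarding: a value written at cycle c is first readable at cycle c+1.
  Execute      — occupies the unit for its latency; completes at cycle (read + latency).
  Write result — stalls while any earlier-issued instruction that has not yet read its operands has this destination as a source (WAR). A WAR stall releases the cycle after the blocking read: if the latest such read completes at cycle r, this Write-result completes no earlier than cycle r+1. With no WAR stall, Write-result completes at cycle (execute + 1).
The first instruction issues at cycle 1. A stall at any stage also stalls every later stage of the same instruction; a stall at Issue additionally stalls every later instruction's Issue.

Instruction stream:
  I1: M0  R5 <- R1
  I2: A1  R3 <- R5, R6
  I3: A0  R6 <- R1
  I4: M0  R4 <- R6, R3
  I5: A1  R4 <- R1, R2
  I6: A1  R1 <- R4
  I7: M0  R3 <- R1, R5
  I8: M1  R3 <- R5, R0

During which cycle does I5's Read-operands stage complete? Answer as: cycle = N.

cycle = 21

t=1  I1 dispatched to M0
t=2  I1 operands ready · I2 dispatched to A1
t=3  I3 dispatched to A0
t=4  I3 operands ready
t=5  I3 complete
t=7  I1 complete
t=8  R5←I1
t=9  I2 operands ready · I4 dispatched to M0
t=10  R6←I3
t=11  I2 complete
t=12  R3←I2
t=13  I4 operands ready
t=18  I4 complete
t=19  R4←I4
t=20  I5 dispatched to A1
t=21  I5 operands ready
t=23  I5 complete
t=24  R4←I5
t=25  I6 dispatched to A1
t=26  I6 operands ready · I7 dispatched to M0
t=28  I6 complete
t=29  R1←I6
t=30  I7 operands ready
t=35  I7 complete
t=36  R3←I7
t=37  I8 dispatched to M1
t=38  I8 operands ready
t=43  I8 complete
t=44  R3←I8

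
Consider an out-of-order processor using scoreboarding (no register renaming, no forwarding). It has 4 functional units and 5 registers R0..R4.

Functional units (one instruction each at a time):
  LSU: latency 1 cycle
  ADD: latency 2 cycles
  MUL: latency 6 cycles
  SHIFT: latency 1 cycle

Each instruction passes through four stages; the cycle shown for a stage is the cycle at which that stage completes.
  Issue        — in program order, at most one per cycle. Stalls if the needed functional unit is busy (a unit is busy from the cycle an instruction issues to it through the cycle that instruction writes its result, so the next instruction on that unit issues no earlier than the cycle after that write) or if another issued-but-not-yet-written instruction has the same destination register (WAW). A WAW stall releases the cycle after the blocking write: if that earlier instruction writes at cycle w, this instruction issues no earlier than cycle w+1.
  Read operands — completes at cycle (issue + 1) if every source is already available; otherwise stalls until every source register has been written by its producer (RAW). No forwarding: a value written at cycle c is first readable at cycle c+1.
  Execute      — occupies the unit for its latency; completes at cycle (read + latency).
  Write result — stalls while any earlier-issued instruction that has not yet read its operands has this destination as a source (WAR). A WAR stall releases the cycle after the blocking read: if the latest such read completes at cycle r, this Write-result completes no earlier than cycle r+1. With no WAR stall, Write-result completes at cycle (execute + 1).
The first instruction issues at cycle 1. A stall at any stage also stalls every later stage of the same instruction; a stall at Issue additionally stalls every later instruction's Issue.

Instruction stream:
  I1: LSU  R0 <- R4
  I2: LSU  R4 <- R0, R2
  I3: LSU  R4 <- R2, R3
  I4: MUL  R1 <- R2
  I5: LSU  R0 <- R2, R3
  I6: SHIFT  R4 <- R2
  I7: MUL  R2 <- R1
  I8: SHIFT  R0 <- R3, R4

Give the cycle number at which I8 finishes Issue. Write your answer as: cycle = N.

cycle = 20

I1 -> (1, 2, 3, 4)
I2 -> (5, 6, 7, 8)  // struct: LSU busy until I1 writes@4
I3 -> (9, 10, 11, 12)  // struct: LSU busy until I2 writes@8
I4 -> (10, 11, 17, 18)
I5 -> (13, 14, 15, 16)  // struct: LSU busy until I3 writes@12
I6 -> (14, 15, 16, 17)
I7 -> (19, 20, 26, 27)  // struct: MUL busy until I4 writes@18
I8 -> (20, 21, 22, 23)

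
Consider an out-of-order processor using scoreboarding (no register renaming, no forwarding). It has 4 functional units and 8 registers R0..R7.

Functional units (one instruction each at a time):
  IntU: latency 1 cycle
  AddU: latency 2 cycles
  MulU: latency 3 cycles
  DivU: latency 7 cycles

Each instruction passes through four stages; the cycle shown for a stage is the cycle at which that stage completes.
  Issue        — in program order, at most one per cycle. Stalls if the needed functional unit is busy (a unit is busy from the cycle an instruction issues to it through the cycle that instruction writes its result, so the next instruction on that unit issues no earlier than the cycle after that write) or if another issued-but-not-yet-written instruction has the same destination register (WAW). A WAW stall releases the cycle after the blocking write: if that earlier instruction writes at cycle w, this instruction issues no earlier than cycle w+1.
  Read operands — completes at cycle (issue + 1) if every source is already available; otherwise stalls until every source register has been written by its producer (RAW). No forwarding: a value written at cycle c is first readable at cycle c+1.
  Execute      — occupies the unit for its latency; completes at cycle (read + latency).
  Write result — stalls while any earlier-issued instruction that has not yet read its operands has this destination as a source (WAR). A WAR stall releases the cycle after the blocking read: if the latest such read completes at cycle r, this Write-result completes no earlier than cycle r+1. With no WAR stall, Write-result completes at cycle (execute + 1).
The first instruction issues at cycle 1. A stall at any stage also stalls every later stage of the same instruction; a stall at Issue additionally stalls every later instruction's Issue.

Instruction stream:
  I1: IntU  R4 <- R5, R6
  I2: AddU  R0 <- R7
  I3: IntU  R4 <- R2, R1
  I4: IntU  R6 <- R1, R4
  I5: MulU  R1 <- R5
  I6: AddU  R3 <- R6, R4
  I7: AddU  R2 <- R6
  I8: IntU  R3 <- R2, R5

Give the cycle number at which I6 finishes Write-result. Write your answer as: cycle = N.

cycle = 16

cycle 1: I1 issues→IntU
cycle 2: I1 reads, I2 issues→AddU
cycle 3: I1 exec-done, I2 reads
cycle 4: I1 writes R4
cycle 5: I2 exec-done, I3 issues→IntU
cycle 6: I2 writes R0, I3 reads
cycle 7: I3 exec-done
cycle 8: I3 writes R4
cycle 9: I4 issues→IntU
cycle 10: I4 reads, I5 issues→MulU
cycle 11: I4 exec-done, I5 reads, I6 issues→AddU
cycle 12: I4 writes R6
cycle 13: I6 reads
cycle 14: I5 exec-done
cycle 15: I5 writes R1, I6 exec-done
cycle 16: I6 writes R3
cycle 17: I7 issues→AddU
cycle 18: I7 reads, I8 issues→IntU
cycle 20: I7 exec-done
cycle 21: I7 writes R2
cycle 22: I8 reads
cycle 23: I8 exec-done
cycle 24: I8 writes R3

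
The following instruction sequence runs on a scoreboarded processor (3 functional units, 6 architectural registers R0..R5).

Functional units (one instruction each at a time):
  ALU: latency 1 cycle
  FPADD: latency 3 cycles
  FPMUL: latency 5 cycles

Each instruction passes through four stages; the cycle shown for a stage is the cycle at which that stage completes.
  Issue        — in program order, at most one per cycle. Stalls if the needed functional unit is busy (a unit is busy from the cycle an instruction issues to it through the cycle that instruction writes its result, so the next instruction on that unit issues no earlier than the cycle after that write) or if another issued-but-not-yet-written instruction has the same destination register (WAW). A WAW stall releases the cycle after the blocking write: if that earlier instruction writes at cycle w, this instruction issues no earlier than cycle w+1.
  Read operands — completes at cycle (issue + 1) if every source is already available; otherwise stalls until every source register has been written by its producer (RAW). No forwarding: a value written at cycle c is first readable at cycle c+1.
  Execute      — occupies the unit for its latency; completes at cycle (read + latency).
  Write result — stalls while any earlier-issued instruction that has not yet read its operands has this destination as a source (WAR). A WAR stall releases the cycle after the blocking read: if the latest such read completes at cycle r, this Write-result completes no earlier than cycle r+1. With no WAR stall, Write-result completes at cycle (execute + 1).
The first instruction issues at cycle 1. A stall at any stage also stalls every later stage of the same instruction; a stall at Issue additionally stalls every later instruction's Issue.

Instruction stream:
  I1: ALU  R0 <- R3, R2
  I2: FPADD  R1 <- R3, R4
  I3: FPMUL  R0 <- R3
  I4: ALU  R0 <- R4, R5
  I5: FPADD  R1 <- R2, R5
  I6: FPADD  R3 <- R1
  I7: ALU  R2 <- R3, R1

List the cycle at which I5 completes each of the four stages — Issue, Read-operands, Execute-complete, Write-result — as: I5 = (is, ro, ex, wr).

1) issue 1, read 2, done 3, write 4
2) issue 2, read 3, done 6, write 7
3) issue 5, read 6, done 11, write 12  <WAW R0: wait I1 write@4>
4) issue 13, read 14, done 15, write 16  <WAW R0: wait I3 write@12>
5) issue 14, read 15, done 18, write 19
6) issue 20, read 21, done 24, write 25  <struct: FPADD busy until I5 writes@19>
7) issue 21, read 26, done 27, write 28  <RAW R3: wait I6 write@25>

I5 = (14, 15, 18, 19)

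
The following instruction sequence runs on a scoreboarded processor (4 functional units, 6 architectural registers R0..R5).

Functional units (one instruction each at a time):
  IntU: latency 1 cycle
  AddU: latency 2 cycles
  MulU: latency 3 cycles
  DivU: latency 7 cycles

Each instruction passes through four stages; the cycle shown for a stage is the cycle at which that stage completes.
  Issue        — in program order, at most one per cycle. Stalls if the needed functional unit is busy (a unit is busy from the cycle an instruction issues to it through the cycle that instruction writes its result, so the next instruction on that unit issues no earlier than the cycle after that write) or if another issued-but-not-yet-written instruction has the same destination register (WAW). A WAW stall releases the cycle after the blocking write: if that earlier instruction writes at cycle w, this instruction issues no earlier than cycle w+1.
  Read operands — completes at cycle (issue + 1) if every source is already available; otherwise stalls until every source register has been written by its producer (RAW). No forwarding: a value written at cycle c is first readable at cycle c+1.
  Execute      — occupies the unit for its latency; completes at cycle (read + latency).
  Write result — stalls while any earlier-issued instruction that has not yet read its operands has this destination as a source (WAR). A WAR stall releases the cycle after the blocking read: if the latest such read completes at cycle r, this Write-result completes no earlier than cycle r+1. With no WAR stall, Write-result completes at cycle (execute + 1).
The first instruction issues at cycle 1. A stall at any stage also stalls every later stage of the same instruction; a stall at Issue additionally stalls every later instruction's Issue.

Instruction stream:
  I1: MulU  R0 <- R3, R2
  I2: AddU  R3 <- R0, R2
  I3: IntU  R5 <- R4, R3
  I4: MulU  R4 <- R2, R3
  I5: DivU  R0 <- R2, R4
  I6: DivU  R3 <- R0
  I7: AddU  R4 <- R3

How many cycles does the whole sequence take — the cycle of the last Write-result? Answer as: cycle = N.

I1  is:1  ro:2  ex:5  wr:6
I2  is:2  ro:7  ex:9  wr:10  — RAW R0: wait I1 write@6
I3  is:3  ro:11  ex:12  wr:13  — RAW R3: wait I2 write@10
I4  is:7  ro:11  ex:14  wr:15  — struct: MulU busy until I1 writes@6, RAW R3: wait I2 write@10
I5  is:8  ro:16  ex:23  wr:24  — RAW R4: wait I4 write@15
I6  is:25  ro:26  ex:33  wr:34  — struct: DivU busy until I5 writes@24
I7  is:26  ro:35  ex:37  wr:38  — RAW R3: wait I6 write@34

cycle = 38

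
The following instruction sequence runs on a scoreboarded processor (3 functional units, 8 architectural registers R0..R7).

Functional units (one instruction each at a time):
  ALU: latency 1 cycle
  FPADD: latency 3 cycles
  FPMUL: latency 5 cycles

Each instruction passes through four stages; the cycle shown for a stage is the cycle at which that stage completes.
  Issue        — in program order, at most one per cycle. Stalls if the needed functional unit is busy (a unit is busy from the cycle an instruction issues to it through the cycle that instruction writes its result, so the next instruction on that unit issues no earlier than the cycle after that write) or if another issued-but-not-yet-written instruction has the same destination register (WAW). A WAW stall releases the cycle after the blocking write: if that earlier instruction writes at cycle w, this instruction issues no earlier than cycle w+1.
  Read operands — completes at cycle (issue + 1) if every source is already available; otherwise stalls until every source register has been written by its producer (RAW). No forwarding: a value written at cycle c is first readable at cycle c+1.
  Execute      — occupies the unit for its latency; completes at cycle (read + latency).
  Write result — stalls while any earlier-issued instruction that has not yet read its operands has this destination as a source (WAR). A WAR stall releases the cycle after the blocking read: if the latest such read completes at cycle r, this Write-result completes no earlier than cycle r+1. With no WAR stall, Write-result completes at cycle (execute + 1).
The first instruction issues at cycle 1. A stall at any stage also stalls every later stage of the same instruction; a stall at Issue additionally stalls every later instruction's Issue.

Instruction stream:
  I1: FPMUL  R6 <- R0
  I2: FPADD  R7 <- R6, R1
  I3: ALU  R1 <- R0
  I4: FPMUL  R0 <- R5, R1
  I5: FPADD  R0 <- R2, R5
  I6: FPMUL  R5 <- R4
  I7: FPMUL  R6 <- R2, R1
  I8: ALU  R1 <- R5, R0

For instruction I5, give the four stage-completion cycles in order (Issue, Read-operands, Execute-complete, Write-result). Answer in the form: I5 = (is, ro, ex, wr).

I5 = (18, 19, 22, 23)

t=1  issue I1 (FPMUL)
t=2  I1 read-ops | issue I2 (FPADD)
t=3  issue I3 (ALU)
t=4  I3 read-ops
t=5  I3 finished on ALU
t=7  I1 finished on FPMUL
t=8  I1→R6
t=9  I2 read-ops | issue I4 (FPMUL)
t=10  I3→R1
t=11  I4 read-ops
t=12  I2 finished on FPADD
t=13  I2→R7
t=16  I4 finished on FPMUL
t=17  I4→R0
t=18  issue I5 (FPADD)
t=19  I5 read-ops | issue I6 (FPMUL)
t=20  I6 read-ops
t=22  I5 finished on FPADD
t=23  I5→R0
t=25  I6 finished on FPMUL
t=26  I6→R5
t=27  issue I7 (FPMUL)
t=28  I7 read-ops | issue I8 (ALU)
t=29  I8 read-ops
t=30  I8 finished on ALU
t=31  I8→R1
t=33  I7 finished on FPMUL
t=34  I7→R6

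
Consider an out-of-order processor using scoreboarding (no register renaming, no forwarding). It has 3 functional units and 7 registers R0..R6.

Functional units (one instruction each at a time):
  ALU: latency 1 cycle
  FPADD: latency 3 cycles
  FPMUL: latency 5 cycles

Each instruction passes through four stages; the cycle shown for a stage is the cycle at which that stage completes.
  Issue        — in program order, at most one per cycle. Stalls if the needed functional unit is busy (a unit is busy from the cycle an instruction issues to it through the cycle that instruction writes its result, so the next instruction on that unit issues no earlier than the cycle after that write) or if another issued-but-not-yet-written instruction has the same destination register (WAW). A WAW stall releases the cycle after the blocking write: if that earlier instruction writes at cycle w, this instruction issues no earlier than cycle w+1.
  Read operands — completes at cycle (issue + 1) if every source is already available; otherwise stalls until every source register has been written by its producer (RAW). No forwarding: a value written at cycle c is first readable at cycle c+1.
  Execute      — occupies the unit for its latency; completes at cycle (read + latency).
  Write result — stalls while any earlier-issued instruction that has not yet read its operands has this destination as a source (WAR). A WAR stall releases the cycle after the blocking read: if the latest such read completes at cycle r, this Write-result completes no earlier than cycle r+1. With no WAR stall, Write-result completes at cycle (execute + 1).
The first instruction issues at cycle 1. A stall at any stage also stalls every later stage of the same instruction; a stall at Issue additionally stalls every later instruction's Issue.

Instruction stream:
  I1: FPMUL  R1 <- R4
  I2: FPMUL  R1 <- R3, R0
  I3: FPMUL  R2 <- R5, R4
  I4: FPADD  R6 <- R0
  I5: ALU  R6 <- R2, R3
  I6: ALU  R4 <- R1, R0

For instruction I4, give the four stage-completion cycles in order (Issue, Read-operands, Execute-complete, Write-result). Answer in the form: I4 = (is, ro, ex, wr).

I1: IS=1 RO=2 EX=7 WR=8
I2: IS=9 RO=10 EX=15 WR=16  [struct: FPMUL busy until I1 writes@8]
I3: IS=17 RO=18 EX=23 WR=24  [struct: FPMUL busy until I2 writes@16]
I4: IS=18 RO=19 EX=22 WR=23
I5: IS=24 RO=25 EX=26 WR=27  [WAW R6: wait I4 write@23]
I6: IS=28 RO=29 EX=30 WR=31  [struct: ALU busy until I5 writes@27]

I4 = (18, 19, 22, 23)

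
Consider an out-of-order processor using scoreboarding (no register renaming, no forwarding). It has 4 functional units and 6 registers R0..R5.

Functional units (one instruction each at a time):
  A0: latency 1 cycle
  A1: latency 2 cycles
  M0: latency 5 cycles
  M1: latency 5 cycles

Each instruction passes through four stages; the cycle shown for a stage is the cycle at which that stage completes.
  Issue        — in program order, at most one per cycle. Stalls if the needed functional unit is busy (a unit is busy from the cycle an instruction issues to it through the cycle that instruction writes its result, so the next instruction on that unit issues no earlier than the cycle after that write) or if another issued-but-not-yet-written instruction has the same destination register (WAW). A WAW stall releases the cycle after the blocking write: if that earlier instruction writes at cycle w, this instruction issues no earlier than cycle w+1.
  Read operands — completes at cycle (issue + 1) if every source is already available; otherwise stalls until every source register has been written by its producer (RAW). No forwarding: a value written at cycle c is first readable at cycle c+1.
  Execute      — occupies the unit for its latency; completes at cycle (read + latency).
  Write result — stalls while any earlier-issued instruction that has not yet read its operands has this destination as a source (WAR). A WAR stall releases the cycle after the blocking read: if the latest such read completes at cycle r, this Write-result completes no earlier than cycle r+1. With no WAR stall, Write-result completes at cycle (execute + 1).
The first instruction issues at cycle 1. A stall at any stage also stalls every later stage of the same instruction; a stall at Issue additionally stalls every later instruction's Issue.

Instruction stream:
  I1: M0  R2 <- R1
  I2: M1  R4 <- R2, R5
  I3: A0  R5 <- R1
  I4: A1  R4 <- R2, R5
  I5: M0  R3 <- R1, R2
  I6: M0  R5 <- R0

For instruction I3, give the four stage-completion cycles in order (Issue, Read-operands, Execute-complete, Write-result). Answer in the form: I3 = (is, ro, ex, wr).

I3 = (3, 4, 5, 10)

  I1 | 1 | 2 | 7 | 8
  I2 | 2 | 9 | 14 | 15   RAW R2: wait I1 write@8
  I3 | 3 | 4 | 5 | 10   WAR R5: wait I2 read@9
  I4 | 16 | 17 | 19 | 20   WAW R4: wait I2 write@15
  I5 | 17 | 18 | 23 | 24
  I6 | 25 | 26 | 31 | 32   struct: M0 busy until I5 writes@24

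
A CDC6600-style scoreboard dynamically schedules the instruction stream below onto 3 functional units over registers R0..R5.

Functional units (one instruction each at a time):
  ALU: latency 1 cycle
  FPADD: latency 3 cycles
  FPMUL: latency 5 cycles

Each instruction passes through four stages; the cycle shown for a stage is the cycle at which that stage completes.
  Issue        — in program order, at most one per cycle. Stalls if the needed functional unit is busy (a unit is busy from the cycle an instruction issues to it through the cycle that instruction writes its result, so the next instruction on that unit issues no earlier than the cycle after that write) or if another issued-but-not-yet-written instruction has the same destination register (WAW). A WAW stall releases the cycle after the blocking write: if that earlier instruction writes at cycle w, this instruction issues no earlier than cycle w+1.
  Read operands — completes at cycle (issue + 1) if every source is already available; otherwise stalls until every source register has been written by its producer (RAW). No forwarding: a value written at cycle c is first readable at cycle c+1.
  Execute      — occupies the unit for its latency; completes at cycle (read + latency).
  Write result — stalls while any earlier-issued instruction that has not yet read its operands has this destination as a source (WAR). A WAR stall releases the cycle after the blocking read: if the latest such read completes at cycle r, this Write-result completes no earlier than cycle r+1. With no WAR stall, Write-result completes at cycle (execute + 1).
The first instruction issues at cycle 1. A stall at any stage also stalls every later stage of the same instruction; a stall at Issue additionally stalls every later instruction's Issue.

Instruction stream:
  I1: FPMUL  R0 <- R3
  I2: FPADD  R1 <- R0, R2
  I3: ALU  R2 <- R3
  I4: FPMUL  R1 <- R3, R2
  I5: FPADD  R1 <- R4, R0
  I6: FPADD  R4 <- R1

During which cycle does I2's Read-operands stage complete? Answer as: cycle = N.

I1 -> (1, 2, 7, 8)
I2 -> (2, 9, 12, 13)  // RAW R0: wait I1 write@8
I3 -> (3, 4, 5, 10)  // WAR R2: wait I2 read@9
I4 -> (14, 15, 20, 21)  // WAW R1: wait I2 write@13
I5 -> (22, 23, 26, 27)  // WAW R1: wait I4 write@21
I6 -> (28, 29, 32, 33)  // struct: FPADD busy until I5 writes@27

cycle = 9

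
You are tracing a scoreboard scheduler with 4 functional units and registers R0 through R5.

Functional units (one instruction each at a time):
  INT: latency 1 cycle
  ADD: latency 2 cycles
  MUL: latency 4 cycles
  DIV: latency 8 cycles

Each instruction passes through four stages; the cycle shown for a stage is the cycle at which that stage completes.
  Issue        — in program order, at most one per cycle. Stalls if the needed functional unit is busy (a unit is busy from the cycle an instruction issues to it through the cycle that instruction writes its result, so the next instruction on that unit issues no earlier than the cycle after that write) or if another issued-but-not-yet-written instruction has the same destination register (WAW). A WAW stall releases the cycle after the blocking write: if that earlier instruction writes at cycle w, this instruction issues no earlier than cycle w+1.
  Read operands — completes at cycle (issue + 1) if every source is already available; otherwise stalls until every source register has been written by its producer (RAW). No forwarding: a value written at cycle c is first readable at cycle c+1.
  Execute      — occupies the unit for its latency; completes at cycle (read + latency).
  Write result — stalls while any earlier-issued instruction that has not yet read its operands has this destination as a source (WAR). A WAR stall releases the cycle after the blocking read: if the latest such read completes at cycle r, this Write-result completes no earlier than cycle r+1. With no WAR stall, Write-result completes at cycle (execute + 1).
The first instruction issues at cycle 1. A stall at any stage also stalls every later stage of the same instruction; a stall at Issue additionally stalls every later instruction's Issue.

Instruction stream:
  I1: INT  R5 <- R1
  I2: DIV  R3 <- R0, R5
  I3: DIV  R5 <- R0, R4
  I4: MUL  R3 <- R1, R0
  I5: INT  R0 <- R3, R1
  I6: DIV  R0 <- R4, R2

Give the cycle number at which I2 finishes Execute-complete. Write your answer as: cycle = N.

cycle = 13

  I1 | 1 | 2 | 3 | 4
  I2 | 2 | 5 | 13 | 14   RAW R5: wait I1 write@4
  I3 | 15 | 16 | 24 | 25   struct: DIV busy until I2 writes@14
  I4 | 16 | 17 | 21 | 22
  I5 | 17 | 23 | 24 | 25   RAW R3: wait I4 write@22
  I6 | 26 | 27 | 35 | 36   WAW R0: wait I5 write@25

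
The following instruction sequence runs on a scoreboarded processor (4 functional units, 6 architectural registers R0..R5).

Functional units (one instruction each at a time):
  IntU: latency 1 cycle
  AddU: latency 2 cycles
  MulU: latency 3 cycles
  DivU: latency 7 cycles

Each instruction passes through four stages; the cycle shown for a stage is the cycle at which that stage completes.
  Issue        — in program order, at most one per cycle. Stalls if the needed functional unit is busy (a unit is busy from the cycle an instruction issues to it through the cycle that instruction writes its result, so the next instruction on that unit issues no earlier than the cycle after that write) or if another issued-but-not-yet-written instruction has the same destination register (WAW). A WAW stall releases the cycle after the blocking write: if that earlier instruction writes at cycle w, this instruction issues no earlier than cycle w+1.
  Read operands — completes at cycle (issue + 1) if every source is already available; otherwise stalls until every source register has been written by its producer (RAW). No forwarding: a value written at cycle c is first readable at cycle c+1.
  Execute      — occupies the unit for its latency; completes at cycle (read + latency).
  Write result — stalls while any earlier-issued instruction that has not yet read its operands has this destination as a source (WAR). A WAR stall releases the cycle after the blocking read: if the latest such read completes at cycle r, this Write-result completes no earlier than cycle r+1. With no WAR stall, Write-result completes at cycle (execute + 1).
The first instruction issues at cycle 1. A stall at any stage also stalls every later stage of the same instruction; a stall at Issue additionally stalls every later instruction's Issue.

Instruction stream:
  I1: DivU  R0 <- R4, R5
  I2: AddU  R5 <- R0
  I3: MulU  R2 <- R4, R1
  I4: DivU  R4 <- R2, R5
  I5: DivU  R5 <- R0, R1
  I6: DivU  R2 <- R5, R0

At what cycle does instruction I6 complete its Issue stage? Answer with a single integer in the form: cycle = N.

[1] I1 issues→DivU
[2] I1 reads, I2 issues→AddU
[3] I3 issues→MulU
[4] I3 reads
[7] I3 exec-done
[8] I3 writes R2
[9] I1 exec-done
[10] I1 writes R0
[11] I2 reads, I4 issues→DivU
[13] I2 exec-done
[14] I2 writes R5
[15] I4 reads
[22] I4 exec-done
[23] I4 writes R4
[24] I5 issues→DivU
[25] I5 reads
[32] I5 exec-done
[33] I5 writes R5
[34] I6 issues→DivU
[35] I6 reads
[42] I6 exec-done
[43] I6 writes R2

cycle = 34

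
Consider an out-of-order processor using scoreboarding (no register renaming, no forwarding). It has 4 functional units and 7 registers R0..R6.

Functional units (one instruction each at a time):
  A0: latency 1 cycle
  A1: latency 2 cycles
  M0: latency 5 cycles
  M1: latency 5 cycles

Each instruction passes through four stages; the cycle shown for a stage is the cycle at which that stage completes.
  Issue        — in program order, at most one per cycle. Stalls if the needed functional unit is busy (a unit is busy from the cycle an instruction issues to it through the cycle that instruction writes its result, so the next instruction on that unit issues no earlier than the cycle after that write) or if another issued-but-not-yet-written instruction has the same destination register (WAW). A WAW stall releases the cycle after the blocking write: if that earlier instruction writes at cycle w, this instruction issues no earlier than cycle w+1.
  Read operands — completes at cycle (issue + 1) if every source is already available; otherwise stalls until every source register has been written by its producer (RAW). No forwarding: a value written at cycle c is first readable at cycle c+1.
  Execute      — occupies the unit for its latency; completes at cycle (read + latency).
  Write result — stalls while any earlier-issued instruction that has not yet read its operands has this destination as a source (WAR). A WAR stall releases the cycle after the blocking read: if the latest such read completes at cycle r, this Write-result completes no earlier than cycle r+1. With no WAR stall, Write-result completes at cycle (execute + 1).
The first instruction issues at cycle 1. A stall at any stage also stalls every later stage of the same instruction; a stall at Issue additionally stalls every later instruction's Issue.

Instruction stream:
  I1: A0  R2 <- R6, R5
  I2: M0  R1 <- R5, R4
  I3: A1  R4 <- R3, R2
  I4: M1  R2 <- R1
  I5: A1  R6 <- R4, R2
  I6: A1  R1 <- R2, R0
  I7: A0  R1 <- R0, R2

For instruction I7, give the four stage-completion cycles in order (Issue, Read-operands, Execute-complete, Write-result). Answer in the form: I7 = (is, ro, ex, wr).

c1: issue I1 (A0)
c2: I1 read-ops, issue I2 (M0)
c3: I1 finished on A0, I2 read-ops, issue I3 (A1)
c4: I1→R2
c5: I3 read-ops, issue I4 (M1)
c7: I3 finished on A1
c8: I2 finished on M0, I3→R4
c9: I2→R1, issue I5 (A1)
c10: I4 read-ops
c15: I4 finished on M1
c16: I4→R2
c17: I5 read-ops
c19: I5 finished on A1
c20: I5→R6
c21: issue I6 (A1)
c22: I6 read-ops
c24: I6 finished on A1
c25: I6→R1
c26: issue I7 (A0)
c27: I7 read-ops
c28: I7 finished on A0
c29: I7→R1

I7 = (26, 27, 28, 29)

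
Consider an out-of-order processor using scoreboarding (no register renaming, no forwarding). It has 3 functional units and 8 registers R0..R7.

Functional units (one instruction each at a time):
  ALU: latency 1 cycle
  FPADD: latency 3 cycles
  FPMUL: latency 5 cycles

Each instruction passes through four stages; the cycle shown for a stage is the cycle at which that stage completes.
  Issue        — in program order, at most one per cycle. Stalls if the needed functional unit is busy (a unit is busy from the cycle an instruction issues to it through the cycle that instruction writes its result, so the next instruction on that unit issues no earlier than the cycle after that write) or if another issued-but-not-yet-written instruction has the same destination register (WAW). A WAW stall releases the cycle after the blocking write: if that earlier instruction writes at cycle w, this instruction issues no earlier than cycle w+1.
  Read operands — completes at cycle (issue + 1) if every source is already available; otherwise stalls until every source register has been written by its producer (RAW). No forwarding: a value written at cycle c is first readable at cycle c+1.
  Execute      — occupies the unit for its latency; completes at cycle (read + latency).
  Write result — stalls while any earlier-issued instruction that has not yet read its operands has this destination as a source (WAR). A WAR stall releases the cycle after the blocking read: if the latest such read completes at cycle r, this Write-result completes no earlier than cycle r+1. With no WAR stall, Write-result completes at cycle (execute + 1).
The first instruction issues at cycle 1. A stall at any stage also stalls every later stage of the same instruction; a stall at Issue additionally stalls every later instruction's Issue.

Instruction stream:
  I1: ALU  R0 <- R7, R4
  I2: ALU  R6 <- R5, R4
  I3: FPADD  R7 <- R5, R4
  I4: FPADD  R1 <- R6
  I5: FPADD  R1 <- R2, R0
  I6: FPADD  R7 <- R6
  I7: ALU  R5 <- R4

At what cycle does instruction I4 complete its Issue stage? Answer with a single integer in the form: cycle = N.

cycle = 12

[I1] 1/2/3/4
[I2] 5/6/7/8  (struct: ALU busy until I1 writes@4)
[I3] 6/7/10/11
[I4] 12/13/16/17  (struct: FPADD busy until I3 writes@11)
[I5] 18/19/22/23  (struct: FPADD busy until I4 writes@17)
[I6] 24/25/28/29  (struct: FPADD busy until I5 writes@23)
[I7] 25/26/27/28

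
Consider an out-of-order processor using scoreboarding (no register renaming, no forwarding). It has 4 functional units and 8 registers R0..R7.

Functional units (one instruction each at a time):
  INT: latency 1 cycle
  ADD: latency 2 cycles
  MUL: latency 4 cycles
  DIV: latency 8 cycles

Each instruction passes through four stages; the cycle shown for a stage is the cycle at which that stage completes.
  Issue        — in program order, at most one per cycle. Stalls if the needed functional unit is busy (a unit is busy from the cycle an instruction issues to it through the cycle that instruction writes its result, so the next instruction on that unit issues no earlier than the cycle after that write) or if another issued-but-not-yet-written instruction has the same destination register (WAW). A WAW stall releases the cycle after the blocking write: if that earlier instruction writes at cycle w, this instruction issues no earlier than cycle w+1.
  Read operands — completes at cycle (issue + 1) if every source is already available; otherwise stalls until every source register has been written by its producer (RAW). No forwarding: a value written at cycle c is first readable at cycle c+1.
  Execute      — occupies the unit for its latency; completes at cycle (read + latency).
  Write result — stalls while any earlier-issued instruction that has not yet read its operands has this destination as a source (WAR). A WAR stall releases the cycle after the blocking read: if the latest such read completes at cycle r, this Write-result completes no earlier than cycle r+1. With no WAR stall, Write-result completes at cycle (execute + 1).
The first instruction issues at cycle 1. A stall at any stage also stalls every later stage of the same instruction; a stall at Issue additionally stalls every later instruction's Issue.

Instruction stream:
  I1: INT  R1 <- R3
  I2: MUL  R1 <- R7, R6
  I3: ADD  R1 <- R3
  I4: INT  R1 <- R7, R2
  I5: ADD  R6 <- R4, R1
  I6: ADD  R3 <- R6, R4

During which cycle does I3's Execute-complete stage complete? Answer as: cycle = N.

I1: IS=1 RO=2 EX=3 WR=4
I2: IS=5 RO=6 EX=10 WR=11  [WAW R1: wait I1 write@4]
I3: IS=12 RO=13 EX=15 WR=16  [WAW R1: wait I2 write@11]
I4: IS=17 RO=18 EX=19 WR=20  [WAW R1: wait I3 write@16]
I5: IS=18 RO=21 EX=23 WR=24  [RAW R1: wait I4 write@20]
I6: IS=25 RO=26 EX=28 WR=29  [struct: ADD busy until I5 writes@24]

cycle = 15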